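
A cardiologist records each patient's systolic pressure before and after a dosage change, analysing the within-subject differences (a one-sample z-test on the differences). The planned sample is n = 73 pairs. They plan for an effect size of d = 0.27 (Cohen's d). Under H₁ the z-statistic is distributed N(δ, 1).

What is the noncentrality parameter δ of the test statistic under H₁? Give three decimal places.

δ ≈ 2.307

δ = d·√n = 0.27 × √73 = 2.3069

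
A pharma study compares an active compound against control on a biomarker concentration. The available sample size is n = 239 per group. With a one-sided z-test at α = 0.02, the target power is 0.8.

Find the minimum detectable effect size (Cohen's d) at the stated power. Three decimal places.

Required noncentrality: δ = z_{0.02} + z_{0.20} = 2.054 + 0.842 = 2.895.
δ = d·√(n/2) ⇒ d = δ/√(n/2) = 2.895/√(239/2) = 0.2649.

d ≈ 0.265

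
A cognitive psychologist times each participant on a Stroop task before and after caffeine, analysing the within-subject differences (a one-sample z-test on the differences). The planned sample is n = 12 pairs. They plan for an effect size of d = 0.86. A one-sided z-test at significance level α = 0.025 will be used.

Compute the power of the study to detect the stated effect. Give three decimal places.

Noncentrality parameter: δ = d·√n = 0.86 × √12 = 2.9791
One-sided α = 0.025 → critical value z_{0.025} = 1.960.
Power = P(Z > 1.960 − δ) = Φ(1.019) = 0.8459.

Power ≈ 0.846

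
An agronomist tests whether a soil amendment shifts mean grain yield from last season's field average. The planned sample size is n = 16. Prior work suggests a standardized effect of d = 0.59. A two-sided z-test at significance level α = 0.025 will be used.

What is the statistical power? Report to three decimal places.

Noncentrality parameter: δ = d·√n = 0.59 × √16 = 2.3600
Critical value for a two-sided test at α = 0.025: z_{α/2} = 2.241.
Power = Φ(δ − 2.241) + Φ(−δ − 2.241) = Φ(0.119) + Φ(-4.601) = 0.5472 + 0.0000 = 0.5472.

Power ≈ 0.547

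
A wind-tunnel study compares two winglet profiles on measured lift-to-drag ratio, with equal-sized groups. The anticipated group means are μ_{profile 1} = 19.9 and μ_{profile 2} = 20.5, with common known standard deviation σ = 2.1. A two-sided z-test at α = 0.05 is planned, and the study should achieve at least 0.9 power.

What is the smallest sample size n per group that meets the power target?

Standardized effect: d = |μ_{profile 1} − μ_{profile 2}| / σ = |19.9 − 20.5| / 2.1 = 0.2857
Set Φ(δ − 1.960) = 0.9; then δ − 1.960 = Φ⁻¹(0.9) = 1.282, giving δ = 3.242.
(For δ > 0 the lower-tail rejection region contributes negligibly to power, so the one-term inversion is standard.)
δ = d·√(n/2) ⇒ n = 2(δ/d)² = 2 × (3.242 / 0.2857)² = 257.43.
Rounding up, n = 258 per group.

n = 258 per group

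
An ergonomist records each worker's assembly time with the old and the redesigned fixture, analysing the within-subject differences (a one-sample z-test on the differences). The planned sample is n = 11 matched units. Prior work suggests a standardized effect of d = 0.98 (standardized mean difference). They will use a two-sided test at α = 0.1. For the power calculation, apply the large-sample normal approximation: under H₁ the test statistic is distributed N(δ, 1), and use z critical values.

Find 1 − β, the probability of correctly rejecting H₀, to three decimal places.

Noncentrality parameter: δ = d·√n = 0.98 × √11 = 3.2503
Two-sided α = 0.1 → critical value z_{0.05} = 1.645.
Power = Φ(δ − 1.645) + Φ(−δ − 1.645) = Φ(1.605) + Φ(-4.895) = 0.9458 + 0.0000 = 0.9458.

Power ≈ 0.946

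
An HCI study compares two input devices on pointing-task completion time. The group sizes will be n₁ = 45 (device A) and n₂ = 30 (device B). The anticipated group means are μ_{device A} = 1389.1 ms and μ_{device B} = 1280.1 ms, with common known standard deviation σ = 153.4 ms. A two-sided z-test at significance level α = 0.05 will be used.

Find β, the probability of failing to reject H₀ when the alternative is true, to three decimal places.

Standardized effect: d = |μ_{device A} − μ_{device B}| / σ = |1389.1 − 1280.1| / 153.4 = 0.7106
Noncentrality parameter: δ = d / √(1/n₁ + 1/n₂) = 0.7106 / √(1/45 + 1/30) = 3.0147
Two-sided α = 0.05 → critical value z_{0.025} = 1.960.
Power = Φ(δ − 1.960) + Φ(−δ − 1.960) = Φ(1.055) + Φ(-4.975) = 0.8542 + 0.0000 = 0.8542.
Type II error: β = 1 − power = 1 − 0.8542 = 0.1458.

β ≈ 0.146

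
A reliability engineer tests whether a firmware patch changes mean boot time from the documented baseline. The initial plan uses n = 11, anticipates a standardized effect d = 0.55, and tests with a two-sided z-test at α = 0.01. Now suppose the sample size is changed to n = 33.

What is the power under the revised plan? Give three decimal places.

Power ≈ 0.720

With n = 33: δ = d·√n = 0.55 × √33 = 3.1595. Critical value z_{0.005} = 2.576.
Revised power = Φ(δ − 2.576) + Φ(−δ − 2.576) = Φ(0.584) + Φ(-5.735) = 0.7203 + 0.0000 = 0.7203.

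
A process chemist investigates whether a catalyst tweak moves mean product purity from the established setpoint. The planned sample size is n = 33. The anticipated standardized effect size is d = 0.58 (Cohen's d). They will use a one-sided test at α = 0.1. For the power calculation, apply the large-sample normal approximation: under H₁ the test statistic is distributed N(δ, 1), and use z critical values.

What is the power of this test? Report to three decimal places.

Noncentrality parameter: δ = d·√n = 0.58 × √33 = 3.3318
Critical value for a one-sided test at α = 0.1: z_α = 1.282.
Power = P(Z > 1.282 − δ) = Φ(2.050) = 0.9798.

Power ≈ 0.980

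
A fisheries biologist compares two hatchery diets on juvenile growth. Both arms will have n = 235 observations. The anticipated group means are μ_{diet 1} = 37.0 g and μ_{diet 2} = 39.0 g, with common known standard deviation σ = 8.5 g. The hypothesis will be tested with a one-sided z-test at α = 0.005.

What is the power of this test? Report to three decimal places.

Standardized effect: d = |μ_{diet 1} − μ_{diet 2}| / σ = |37.0 − 39.0| / 8.5 = 0.2353
Noncentrality parameter: δ = d·√(n/2) = 0.2353 × √(235/2) = 2.5505
Critical value for a one-sided test at α = 0.005: z_α = 2.576.
Power = P(Z > 2.576 − δ) = Φ(-0.025) = 0.4899.

Power ≈ 0.490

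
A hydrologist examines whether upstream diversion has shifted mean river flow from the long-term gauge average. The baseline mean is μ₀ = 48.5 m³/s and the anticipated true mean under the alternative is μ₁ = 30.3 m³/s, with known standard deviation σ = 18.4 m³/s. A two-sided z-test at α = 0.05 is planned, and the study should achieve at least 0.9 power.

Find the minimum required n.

n = 11

Standardized effect: d = |μ₁ − μ₀| / σ = |30.3 − 48.5| / 18.4 = 0.9891
Set Φ(δ − 1.960) = 0.9; then δ − 1.960 = Φ⁻¹(0.9) = 1.282, giving δ = 3.242.
(For δ > 0 the lower-tail rejection region contributes negligibly to power, so the one-term inversion is standard.)
δ = d·√n ⇒ n = (δ/d)² = (3.242 / 0.9891)² = 10.74.
Round up to the next whole unit.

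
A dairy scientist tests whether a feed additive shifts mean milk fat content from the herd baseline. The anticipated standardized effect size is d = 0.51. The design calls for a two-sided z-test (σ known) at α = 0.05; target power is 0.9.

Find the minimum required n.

For power 0.9 need Φ(δ − z_{0.025}) = 0.9, so δ = z_{0.025} + z_{0.10} = 1.960 + 1.282 = 3.242.
(The Φ(−δ − z_{α/2}) term is vanishingly small for δ > 0 and is dropped in the standard sample-size formula.)
δ = d·√n ⇒ n = (δ/d)² = (3.242 / 0.51)² = 40.40.
Round up to the next whole unit.

n = 41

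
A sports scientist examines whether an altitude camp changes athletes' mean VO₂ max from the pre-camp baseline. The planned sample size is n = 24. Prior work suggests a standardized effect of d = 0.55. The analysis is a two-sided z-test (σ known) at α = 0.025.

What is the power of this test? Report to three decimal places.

Power ≈ 0.675

Noncentrality parameter: δ = d·√n = 0.55 × √24 = 2.6944
Two-sided α = 0.025 → critical value z_{0.0125} = 2.241.
Power = Φ(δ − 2.241) + Φ(−δ − 2.241) = Φ(0.453) + Φ(-4.936) = 0.6747 + 0.0000 = 0.6747.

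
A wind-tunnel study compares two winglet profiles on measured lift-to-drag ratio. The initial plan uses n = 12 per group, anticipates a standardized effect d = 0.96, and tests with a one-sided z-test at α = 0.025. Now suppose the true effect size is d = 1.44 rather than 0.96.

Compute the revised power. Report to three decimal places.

Power ≈ 0.941

With d = 1.44: δ = d·√(n/2) = 1.44 × √(12/2) = 3.5273. Critical value z_{0.025} = 1.960.
Revised power = P(Z > 1.960 − δ) = Φ(1.567) = 0.9415.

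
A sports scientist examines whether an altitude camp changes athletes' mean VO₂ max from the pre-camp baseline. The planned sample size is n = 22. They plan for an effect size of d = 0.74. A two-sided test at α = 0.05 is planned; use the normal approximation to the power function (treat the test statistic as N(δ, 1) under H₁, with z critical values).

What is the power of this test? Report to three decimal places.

Power ≈ 0.935

Noncentrality parameter: δ = d·√n = 0.74 × √22 = 3.4709
Two-sided α = 0.05 → critical value z_{0.025} = 1.960.
Power = Φ(δ − 1.960) + Φ(−δ − 1.960) = Φ(1.511) + Φ(-5.431) = 0.9346 + 0.0000 = 0.9346.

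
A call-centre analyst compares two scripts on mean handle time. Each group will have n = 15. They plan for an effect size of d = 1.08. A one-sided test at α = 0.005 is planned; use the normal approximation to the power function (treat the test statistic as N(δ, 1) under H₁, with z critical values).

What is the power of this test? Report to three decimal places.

Noncentrality parameter: λ = d·√(n/2) = 1.08 × √(15/2) = 2.9577
One-sided α = 0.005 → critical value z_{0.005} = 2.576.
Power = P(Z > 2.576 − λ) = Φ(0.382) = 0.6487.

Power ≈ 0.649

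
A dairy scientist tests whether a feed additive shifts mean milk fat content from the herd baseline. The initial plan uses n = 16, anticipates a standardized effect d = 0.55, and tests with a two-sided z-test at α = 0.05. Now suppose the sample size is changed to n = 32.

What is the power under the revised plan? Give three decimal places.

With n = 32: δ = d·√n = 0.55 × √32 = 3.1113. Critical value z_{0.025} = 1.960.
Revised power = Φ(δ − 1.960) + Φ(−δ − 1.960) = Φ(1.151) + Φ(-5.071) = 0.8752 + 0.0000 = 0.8752.

Power ≈ 0.875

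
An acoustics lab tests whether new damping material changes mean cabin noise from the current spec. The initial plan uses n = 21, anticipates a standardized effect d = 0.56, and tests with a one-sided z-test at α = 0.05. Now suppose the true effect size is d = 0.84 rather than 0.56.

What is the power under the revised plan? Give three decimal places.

Power ≈ 0.986

With d = 0.84: δ = d·√n = 0.84 × √21 = 3.8494. Critical value z_{0.05} = 1.645.
Revised power = Φ(δ − 1.645) = Φ(2.205) = 0.9863.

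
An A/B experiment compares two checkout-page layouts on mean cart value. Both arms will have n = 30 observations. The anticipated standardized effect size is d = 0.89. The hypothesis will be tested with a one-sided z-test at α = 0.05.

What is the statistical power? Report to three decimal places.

Power ≈ 0.964

Noncentrality parameter: δ = d·√(n/2) = 0.89 × √(30/2) = 3.4470
One-sided α = 0.05 → critical value z_{0.05} = 1.645.
Power = P(Z > 1.645 − δ) = Φ(1.802) = 0.9642.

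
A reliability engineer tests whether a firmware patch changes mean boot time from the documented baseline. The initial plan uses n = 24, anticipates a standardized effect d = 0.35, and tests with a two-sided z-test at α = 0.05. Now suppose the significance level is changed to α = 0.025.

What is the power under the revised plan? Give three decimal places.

Power ≈ 0.299

δ = d·√n = 0.35 × √24 = 1.7146 (unchanged). New critical value: z_{0.0125} = 2.241.
Revised power = Φ(δ − 2.241) + Φ(−δ − 2.241) = Φ(-0.527) + Φ(-3.956) = 0.2992 + 0.0000 = 0.2992.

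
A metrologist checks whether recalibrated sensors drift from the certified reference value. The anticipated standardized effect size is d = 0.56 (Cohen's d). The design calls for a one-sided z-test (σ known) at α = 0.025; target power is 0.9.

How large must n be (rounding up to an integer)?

For power 0.9 need Φ(δ − z_{0.025}) = 0.9, so δ = z_{0.025} + z_{0.10} = 1.960 + 1.282 = 3.242.
δ = d·√n ⇒ n = (δ/d)² = (3.242 / 0.56)² = 33.51.
Rounding up, n = 34.

n = 34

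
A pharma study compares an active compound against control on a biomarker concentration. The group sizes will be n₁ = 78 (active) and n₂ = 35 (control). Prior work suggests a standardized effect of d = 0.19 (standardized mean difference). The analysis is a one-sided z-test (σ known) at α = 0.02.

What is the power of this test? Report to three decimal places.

Power ≈ 0.131

Noncentrality parameter: δ = d / √(1/n₁ + 1/n₂) = 0.19 / √(1/78 + 1/35) = 0.9339
Critical value for a one-sided test at α = 0.02: z_α = 2.054.
Power = Φ(δ − 2.054) = Φ(-1.120) = 0.1314.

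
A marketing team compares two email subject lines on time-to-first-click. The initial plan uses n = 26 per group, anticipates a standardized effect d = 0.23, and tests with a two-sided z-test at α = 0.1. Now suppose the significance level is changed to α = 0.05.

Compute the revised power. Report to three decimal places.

δ = d·√(n/2) = 0.23 × √(26/2) = 0.8293 (unchanged). New critical value: z_{0.025} = 1.960.
Revised power = Φ(δ − 1.960) + Φ(−δ − 1.960) = Φ(-1.131) + Φ(-2.789) = 0.1291 + 0.0026 = 0.1317.

Power ≈ 0.132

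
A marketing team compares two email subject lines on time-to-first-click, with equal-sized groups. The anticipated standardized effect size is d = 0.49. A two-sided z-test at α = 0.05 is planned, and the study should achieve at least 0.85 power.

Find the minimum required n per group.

Set Φ(δ − 1.960) = 0.85; then δ − 1.960 = Φ⁻¹(0.85) = 1.036, giving δ = 2.996.
(For δ > 0 the lower-tail rejection region contributes negligibly to power, so the one-term inversion is standard.)
δ = d·√(n/2) ⇒ n = 2(δ/d)² = 2 × (2.996 / 0.49)² = 74.79.
Rounding up, n = 75 per group.

n = 75 per group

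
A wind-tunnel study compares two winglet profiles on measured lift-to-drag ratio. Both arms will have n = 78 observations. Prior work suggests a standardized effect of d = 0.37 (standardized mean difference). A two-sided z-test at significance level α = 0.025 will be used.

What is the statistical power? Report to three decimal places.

Noncentrality parameter: δ = d·√(n/2) = 0.37 × √(78/2) = 2.3106
Two-sided α = 0.025 → critical value z_{0.0125} = 2.241.
Power = Φ(δ − 2.241) + Φ(−δ − 2.241) = Φ(0.069) + Φ(-4.552) = 0.5276 + 0.0000 = 0.5276.

Power ≈ 0.528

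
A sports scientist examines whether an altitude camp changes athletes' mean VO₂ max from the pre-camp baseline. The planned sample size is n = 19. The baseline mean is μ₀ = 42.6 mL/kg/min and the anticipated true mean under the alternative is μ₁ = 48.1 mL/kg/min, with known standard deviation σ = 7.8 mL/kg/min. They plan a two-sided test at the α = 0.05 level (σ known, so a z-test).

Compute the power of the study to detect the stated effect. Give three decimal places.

Power ≈ 0.867

Standardized effect: d = |μ₁ − μ₀| / σ = |48.1 − 42.6| / 7.8 = 0.7051
Noncentrality parameter: δ = d·√n = 0.7051 × √19 = 3.0736
Critical value for a two-sided test at α = 0.05: z_{α/2} = 1.960.
Power = Φ(δ − 1.960) + Φ(−δ − 1.960) = Φ(1.114) + Φ(-5.034) = 0.8673 + 0.0000 = 0.8673.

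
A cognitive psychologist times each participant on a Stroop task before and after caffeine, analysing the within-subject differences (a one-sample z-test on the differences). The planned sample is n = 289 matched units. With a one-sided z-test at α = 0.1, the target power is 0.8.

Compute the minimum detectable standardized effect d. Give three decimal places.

Required noncentrality: δ = z_{0.1} + z_{0.20} = 1.282 + 0.842 = 2.123.
δ = d·√n ⇒ d = δ/√n = 2.123/√289 = 0.1249.

d ≈ 0.125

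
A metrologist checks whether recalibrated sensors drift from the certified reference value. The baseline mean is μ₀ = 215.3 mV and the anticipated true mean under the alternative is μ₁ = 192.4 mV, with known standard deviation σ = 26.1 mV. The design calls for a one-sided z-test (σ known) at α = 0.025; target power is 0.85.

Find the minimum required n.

Standardized effect: d = |μ₁ − μ₀| / σ = |192.4 − 215.3| / 26.1 = 0.8774
For power 0.85 need Φ(δ − z_{0.025}) = 0.85, so δ = z_{0.025} + z_{0.15} = 1.960 + 1.036 = 2.996.
δ = d·√n ⇒ n = (δ/d)² = (2.996 / 0.8774)² = 11.66.
Round up to the next whole unit.

n = 12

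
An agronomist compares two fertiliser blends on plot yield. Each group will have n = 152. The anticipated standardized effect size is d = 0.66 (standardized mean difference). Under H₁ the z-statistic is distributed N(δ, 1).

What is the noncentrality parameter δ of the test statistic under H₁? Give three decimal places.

δ ≈ 5.754

The noncentrality parameter scales effect size by the design's sample-size factor: δ = d·√(n/2) = 0.66 × √(152/2) = 5.7537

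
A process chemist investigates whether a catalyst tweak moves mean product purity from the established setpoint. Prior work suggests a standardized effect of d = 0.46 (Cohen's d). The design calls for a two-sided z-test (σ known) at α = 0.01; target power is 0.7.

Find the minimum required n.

Set Φ(δ − 2.576) = 0.7; then δ − 2.576 = Φ⁻¹(0.7) = 0.524, giving δ = 3.100.
(For δ > 0 the lower-tail rejection region contributes negligibly to power, so the one-term inversion is standard.)
δ = d·√n ⇒ n = (δ/d)² = (3.100 / 0.46)² = 45.42.
Rounding up, n = 46.

n = 46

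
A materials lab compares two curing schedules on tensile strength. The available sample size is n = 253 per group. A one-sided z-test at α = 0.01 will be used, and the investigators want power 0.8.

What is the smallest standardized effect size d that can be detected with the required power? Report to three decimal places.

d ≈ 0.282

Need Φ(δ − 2.326) = 0.8, so δ = 2.326 + 0.842 = 3.168.
δ = d·√(n/2) ⇒ d = δ/√(n/2) = 3.168/√(253/2) = 0.2817.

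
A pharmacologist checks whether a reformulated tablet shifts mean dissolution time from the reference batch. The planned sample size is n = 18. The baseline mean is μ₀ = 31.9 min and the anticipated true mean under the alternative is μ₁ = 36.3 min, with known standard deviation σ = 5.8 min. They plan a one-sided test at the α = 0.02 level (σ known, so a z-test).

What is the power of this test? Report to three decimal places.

Standardized effect: d = |μ₁ − μ₀| / σ = |36.3 − 31.9| / 5.8 = 0.7586
Noncentrality parameter: λ = d·√n = 0.7586 × √18 = 3.2186
One-sided α = 0.02 → critical value z_{0.02} = 2.054.
Power = Φ(λ − 2.054) = Φ(1.165) = 0.8780.

Power ≈ 0.878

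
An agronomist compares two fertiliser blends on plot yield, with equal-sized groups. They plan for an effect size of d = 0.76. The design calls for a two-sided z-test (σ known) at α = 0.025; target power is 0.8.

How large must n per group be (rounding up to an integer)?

n = 33 per group

Set Φ(δ − 2.241) = 0.8; then δ − 2.241 = Φ⁻¹(0.8) = 0.842, giving δ = 3.083.
(The Φ(−δ − z_{α/2}) term is vanishingly small for δ > 0 and is dropped in the standard sample-size formula.)
δ = d·√(n/2) ⇒ n = 2(δ/d)² = 2 × (3.083 / 0.76)² = 32.91.
Rounding up, n = 33 per group.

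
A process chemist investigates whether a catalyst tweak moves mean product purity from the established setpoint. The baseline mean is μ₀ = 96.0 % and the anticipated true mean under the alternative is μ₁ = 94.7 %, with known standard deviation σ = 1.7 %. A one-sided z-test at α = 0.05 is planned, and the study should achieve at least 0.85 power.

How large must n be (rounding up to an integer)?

n = 13

Standardized effect: d = |μ₁ − μ₀| / σ = |94.7 − 96.0| / 1.7 = 0.7647
For power 0.85 need Φ(δ − z_{0.05}) = 0.85, so δ = z_{0.05} + z_{0.15} = 1.645 + 1.036 = 2.681.
δ = d·√n ⇒ n = (δ/d)² = (2.681 / 0.7647)² = 12.29.
Round up to the next whole unit.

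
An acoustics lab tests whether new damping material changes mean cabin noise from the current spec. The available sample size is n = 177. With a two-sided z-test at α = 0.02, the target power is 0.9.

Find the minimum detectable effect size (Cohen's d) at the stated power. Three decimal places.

d ≈ 0.271

Required noncentrality: δ = z_{0.01} + z_{0.10} = 2.326 + 1.282 = 3.608.
(Lower-tail contribution to power is negligible for δ > 0.)
δ = d·√n ⇒ d = δ/√n = 3.608/√177 = 0.2712.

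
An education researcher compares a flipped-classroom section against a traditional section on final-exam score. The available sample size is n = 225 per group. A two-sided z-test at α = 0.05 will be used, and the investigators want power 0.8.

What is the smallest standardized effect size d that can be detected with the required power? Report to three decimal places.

Required noncentrality: δ = z_{0.025} + z_{0.20} = 1.960 + 0.842 = 2.802.
(Lower-tail contribution to power is negligible for δ > 0.)
δ = d·√(n/2) ⇒ d = δ/√(n/2) = 2.802/√(225/2) = 0.2641.

d ≈ 0.264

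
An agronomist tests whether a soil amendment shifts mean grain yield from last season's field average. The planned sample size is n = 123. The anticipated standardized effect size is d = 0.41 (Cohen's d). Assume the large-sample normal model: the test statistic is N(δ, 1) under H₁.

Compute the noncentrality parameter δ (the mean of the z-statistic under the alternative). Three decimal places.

δ = d·√n = 0.41 × √123 = 4.5471

δ ≈ 4.547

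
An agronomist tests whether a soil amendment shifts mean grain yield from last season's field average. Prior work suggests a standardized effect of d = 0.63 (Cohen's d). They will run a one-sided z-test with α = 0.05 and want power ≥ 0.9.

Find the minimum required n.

n = 22

For power 0.9 need Φ(δ − z_{0.05}) = 0.9, so δ = z_{0.05} + z_{0.10} = 1.645 + 1.282 = 2.926.
δ = d·√n ⇒ n = (δ/d)² = (2.926 / 0.63)² = 21.58.
Round up to the next whole unit.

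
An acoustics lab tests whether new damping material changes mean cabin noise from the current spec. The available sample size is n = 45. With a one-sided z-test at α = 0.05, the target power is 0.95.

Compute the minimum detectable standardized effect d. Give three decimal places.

d ≈ 0.490

Need Φ(δ − 1.645) = 0.95, so δ = 1.645 + 1.645 = 3.290.
δ = d·√n ⇒ d = δ/√n = 3.290/√45 = 0.4904.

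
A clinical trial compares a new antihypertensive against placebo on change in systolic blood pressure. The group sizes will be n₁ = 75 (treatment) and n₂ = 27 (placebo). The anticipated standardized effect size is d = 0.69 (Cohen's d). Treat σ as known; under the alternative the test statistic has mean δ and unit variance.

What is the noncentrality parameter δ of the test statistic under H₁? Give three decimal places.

δ ≈ 3.074

δ = d / √(1/n₁ + 1/n₂) = 0.69 / √(1/75 + 1/27) = 3.0744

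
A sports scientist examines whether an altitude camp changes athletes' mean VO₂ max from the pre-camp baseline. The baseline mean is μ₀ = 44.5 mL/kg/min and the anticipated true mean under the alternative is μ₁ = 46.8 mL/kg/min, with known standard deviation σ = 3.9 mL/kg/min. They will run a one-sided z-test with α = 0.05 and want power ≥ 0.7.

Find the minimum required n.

n = 14

Standardized effect: d = |μ₁ − μ₀| / σ = |46.8 − 44.5| / 3.9 = 0.5897
Set Φ(δ − 1.645) = 0.7; then δ − 1.645 = Φ⁻¹(0.7) = 0.524, giving δ = 2.169.
δ = d·√n ⇒ n = (δ/d)² = (2.169 / 0.5897)² = 13.53.
Rounding up, n = 14.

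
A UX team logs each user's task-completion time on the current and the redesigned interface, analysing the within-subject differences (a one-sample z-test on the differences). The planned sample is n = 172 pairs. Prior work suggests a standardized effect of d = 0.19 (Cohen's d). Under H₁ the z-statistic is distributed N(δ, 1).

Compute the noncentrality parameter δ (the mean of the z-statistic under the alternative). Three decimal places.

δ ≈ 2.492

δ = d·√n = 0.19 × √172 = 2.4918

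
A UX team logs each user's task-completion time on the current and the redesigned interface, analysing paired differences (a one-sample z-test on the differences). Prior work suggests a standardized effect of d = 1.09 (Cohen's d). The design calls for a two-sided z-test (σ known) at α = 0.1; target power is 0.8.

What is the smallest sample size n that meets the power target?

For power 0.8 need Φ(δ − z_{0.05}) = 0.8, so δ = z_{0.05} + z_{0.20} = 1.645 + 0.842 = 2.486.
(Ignoring the negligible lower-tail rejection probability gives the usual closed-form inversion.)
δ = d·√n ⇒ n = (δ/d)² = (2.486 / 1.09)² = 5.20.
Rounding up, n = 6.

n = 6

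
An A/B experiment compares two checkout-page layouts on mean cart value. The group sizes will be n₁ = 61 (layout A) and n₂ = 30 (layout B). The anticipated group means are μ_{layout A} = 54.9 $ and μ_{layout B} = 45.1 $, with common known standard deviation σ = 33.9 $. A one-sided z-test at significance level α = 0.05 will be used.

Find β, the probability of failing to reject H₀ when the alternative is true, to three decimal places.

β ≈ 0.636

Standardized effect: d = |μ_{layout A} − μ_{layout B}| / σ = |54.9 − 45.1| / 33.9 = 0.2891
Noncentrality parameter: δ = d / √(1/n₁ + 1/n₂) = 0.2891 / √(1/61 + 1/30) = 1.2964
Critical value for a one-sided test at α = 0.05: z_α = 1.645.
Power = P(Z > 1.645 − δ) = Φ(-0.348) = 0.3637.
Type II error: β = 1 − power = 1 − 0.3637 = 0.6363.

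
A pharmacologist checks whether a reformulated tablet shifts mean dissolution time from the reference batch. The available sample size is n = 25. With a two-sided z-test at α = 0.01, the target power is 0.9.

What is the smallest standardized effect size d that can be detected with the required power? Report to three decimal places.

Required noncentrality: δ = z_{0.005} + z_{0.10} = 2.576 + 1.282 = 3.857.
(Lower-tail contribution to power is negligible for δ > 0.)
δ = d·√n ⇒ d = δ/√n = 3.857/√25 = 0.7715.

d ≈ 0.771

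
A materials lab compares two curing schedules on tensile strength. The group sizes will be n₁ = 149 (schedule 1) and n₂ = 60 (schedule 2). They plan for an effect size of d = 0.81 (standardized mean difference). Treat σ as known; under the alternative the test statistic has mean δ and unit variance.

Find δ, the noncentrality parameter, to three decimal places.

δ ≈ 5.298

δ = d / √(1/n₁ + 1/n₂) = 0.81 / √(1/149 + 1/60) = 5.2976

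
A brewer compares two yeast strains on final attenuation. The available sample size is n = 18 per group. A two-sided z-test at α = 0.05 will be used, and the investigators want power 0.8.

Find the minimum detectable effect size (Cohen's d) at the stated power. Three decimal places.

Need Φ(δ − 1.960) = 0.8, so δ = 1.960 + 0.842 = 2.802.
(Lower-tail contribution to power is negligible for δ > 0.)
δ = d·√(n/2) ⇒ d = δ/√(n/2) = 2.802/√(18/2) = 0.9339.

d ≈ 0.934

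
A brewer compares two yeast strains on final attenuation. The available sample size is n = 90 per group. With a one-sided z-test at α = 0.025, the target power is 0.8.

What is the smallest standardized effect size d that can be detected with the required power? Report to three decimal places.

Need Φ(δ − 1.960) = 0.8, so δ = 1.960 + 0.842 = 2.802.
δ = d·√(n/2) ⇒ d = δ/√(n/2) = 2.802/√(90/2) = 0.4176.

d ≈ 0.418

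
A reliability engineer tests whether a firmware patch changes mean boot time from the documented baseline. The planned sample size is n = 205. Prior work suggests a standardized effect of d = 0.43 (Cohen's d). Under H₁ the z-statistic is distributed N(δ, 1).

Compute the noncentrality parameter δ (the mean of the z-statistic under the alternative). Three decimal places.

δ ≈ 6.157

The noncentrality parameter scales effect size by the design's sample-size factor: δ = d·√n = 0.43 × √205 = 6.1567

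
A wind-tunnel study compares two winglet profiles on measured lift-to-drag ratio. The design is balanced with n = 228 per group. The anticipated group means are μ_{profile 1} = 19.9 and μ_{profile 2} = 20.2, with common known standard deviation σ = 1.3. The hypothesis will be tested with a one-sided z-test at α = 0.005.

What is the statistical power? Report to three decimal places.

Standardized effect: d = |μ_{profile 1} − μ_{profile 2}| / σ = |19.9 − 20.2| / 1.3 = 0.2308
Noncentrality parameter: δ = d·√(n/2) = 0.2308 × √(228/2) = 2.4639
Critical value for a one-sided test at α = 0.005: z_α = 2.576.
Power = P(Z > 2.576 − δ) = Φ(-0.112) = 0.4555.

Power ≈ 0.455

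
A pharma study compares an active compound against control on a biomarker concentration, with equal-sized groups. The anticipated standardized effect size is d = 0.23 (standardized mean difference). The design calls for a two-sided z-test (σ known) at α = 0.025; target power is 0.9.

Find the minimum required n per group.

For power 0.9 need Φ(δ − z_{0.0125}) = 0.9, so δ = z_{0.0125} + z_{0.10} = 2.241 + 1.282 = 3.523.
(The Φ(−δ − z_{α/2}) term is vanishingly small for δ > 0 and is dropped in the standard sample-size formula.)
δ = d·√(n/2) ⇒ n = 2(δ/d)² = 2 × (3.523 / 0.23)² = 469.23.
Rounding up, n = 470 per group.

n = 470 per group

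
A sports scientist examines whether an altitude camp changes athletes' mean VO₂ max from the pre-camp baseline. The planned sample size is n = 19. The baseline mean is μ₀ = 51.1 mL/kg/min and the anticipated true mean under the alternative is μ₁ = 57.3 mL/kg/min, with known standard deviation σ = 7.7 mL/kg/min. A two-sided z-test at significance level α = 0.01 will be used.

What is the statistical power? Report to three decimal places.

Standardized effect: d = |μ₁ − μ₀| / σ = |57.3 − 51.1| / 7.7 = 0.8052
Noncentrality parameter: δ = d·√n = 0.8052 × √19 = 3.5098
Critical value for a two-sided test at α = 0.01: z_{α/2} = 2.576.
Power = Φ(δ − 2.576) + Φ(−δ − 2.576) = Φ(0.934) + Φ(-6.086) = 0.8248 + 0.0000 = 0.8248.

Power ≈ 0.825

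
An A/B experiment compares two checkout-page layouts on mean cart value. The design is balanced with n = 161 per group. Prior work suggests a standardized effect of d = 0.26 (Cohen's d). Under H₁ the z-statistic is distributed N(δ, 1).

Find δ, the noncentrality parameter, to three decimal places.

δ = d·√(n/2) = 0.26 × √(161/2) = 2.3328

δ ≈ 2.333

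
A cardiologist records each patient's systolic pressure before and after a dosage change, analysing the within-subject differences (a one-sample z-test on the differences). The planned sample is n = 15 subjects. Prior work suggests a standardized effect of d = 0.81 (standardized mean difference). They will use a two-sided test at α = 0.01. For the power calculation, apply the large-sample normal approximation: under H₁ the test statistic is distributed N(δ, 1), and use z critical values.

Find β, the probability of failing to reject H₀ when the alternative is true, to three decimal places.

β ≈ 0.287

Noncentrality parameter: δ = d·√n = 0.81 × √15 = 3.1371
Critical value for a two-sided test at α = 0.01: z_{α/2} = 2.576.
Power = Φ(δ − 2.576) + Φ(−δ − 2.576) = Φ(0.561) + Φ(-5.713) = 0.7127 + 0.0000 = 0.7127.
Type II error: β = 1 − power = 1 − 0.7127 = 0.2873.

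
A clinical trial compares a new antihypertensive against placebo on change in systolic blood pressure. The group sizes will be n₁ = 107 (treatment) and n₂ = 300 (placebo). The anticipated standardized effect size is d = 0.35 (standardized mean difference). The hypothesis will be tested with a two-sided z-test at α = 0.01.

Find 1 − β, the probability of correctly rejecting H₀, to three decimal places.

Noncentrality parameter: δ = d / √(1/n₁ + 1/n₂) = 0.35 / √(1/107 + 1/300) = 3.1083
Two-sided α = 0.01 → critical value z_{0.005} = 2.576.
Power = Φ(δ − 2.576) + Φ(−δ − 2.576) = Φ(0.532) + Φ(-5.684) = 0.7028 + 0.0000 = 0.7028.

Power ≈ 0.703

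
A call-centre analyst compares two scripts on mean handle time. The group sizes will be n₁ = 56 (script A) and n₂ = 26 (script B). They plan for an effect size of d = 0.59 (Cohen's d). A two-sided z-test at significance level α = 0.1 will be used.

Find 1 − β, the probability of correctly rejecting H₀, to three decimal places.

Power ≈ 0.800

Noncentrality parameter: δ = d / √(1/n₁ + 1/n₂) = 0.59 / √(1/56 + 1/26) = 2.4861
Critical value for a two-sided test at α = 0.1: z_{α/2} = 1.645.
Power = Φ(δ − 1.645) + Φ(−δ − 1.645) = Φ(0.841) + Φ(-4.131) = 0.7999 + 0.0000 = 0.7999.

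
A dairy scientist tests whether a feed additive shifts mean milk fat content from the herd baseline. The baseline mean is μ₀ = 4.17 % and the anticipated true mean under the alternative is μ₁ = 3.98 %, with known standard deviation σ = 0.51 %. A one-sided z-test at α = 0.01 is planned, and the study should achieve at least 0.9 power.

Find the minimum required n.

n = 94

Standardized effect: d = |μ₁ − μ₀| / σ = |3.98 − 4.17| / 0.51 = 0.3725
For power 0.9 need Φ(δ − z_{0.01}) = 0.9, so δ = z_{0.01} + z_{0.10} = 2.326 + 1.282 = 3.608.
δ = d·√n ⇒ n = (δ/d)² = (3.608 / 0.3725)² = 93.79.
Round up to the next whole unit.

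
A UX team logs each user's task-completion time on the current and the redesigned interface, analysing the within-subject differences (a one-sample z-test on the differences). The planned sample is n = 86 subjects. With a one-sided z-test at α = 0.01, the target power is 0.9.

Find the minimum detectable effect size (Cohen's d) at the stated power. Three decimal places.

Required noncentrality: δ = z_{0.01} + z_{0.10} = 2.326 + 1.282 = 3.608.
δ = d·√n ⇒ d = δ/√n = 3.608/√86 = 0.3890.

d ≈ 0.389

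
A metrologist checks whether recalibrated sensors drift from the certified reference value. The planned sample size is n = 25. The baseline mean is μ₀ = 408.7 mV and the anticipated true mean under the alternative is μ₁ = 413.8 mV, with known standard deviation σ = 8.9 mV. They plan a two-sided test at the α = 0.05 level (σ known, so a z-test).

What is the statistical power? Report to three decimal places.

Standardized effect: d = |μ₁ − μ₀| / σ = |413.8 − 408.7| / 8.9 = 0.5730
Noncentrality parameter: δ = d·√n = 0.5730 × √25 = 2.8652
Two-sided α = 0.05 → critical value z_{0.025} = 1.960.
Power = Φ(δ − 1.960) + Φ(−δ − 1.960) = Φ(0.905) + Φ(-4.825) = 0.8173 + 0.0000 = 0.8173.

Power ≈ 0.817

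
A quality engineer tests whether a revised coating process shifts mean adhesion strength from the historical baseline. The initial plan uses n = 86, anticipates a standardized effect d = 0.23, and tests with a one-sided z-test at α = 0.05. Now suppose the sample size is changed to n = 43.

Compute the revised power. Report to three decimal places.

With n = 43: δ = d·√n = 0.23 × √43 = 1.5082. Critical value z_{0.05} = 1.645.
Revised power = Φ(δ − 1.645) = Φ(-0.137) = 0.4457.

Power ≈ 0.446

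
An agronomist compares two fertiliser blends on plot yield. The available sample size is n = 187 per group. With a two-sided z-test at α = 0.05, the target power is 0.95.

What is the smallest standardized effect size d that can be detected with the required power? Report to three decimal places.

d ≈ 0.373

Required noncentrality: δ = z_{0.025} + z_{0.05} = 1.960 + 1.645 = 3.605.
(The second rejection-region term Φ(−δ − z_{α/2}) is negligible and dropped.)
δ = d·√(n/2) ⇒ d = δ/√(n/2) = 3.605/√(187/2) = 0.3728.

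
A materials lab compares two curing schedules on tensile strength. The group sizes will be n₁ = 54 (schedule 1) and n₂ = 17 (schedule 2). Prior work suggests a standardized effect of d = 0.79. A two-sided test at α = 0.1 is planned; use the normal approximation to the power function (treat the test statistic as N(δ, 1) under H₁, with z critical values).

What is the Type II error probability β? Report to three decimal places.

Noncentrality parameter: δ = d / √(1/n₁ + 1/n₂) = 0.79 / √(1/54 + 1/17) = 2.8407
Two-sided α = 0.1 → critical value z_{0.05} = 1.645.
Power = Φ(δ − 1.645) + Φ(−δ − 1.645) = Φ(1.196) + Φ(-4.486) = 0.8841 + 0.0000 = 0.8841.
Type II error: β = 1 − power = 1 − 0.8841 = 0.1159.

β ≈ 0.116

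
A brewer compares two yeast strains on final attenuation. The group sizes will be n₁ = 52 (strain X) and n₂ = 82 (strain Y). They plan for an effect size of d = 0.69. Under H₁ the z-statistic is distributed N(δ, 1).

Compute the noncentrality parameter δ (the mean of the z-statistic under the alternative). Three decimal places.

The noncentrality parameter scales effect size by the design's sample-size factor: δ = d / √(1/n₁ + 1/n₂) = 0.69 / √(1/52 + 1/82) = 3.8923

δ ≈ 3.892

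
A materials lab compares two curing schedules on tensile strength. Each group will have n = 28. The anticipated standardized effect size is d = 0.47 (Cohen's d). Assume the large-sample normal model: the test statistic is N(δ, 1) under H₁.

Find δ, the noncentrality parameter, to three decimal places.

The noncentrality parameter scales effect size by the design's sample-size factor: δ = d·√(n/2) = 0.47 × √(28/2) = 1.7586

δ ≈ 1.759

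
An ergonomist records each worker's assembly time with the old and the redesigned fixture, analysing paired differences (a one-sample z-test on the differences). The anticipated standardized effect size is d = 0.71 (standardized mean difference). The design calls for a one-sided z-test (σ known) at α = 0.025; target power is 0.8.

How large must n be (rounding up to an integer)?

Set Φ(δ − 1.960) = 0.8; then δ − 1.960 = Φ⁻¹(0.8) = 0.842, giving δ = 2.802.
δ = d·√n ⇒ n = (δ/d)² = (2.802 / 0.71)² = 15.57.
Round up to the next whole unit.

n = 16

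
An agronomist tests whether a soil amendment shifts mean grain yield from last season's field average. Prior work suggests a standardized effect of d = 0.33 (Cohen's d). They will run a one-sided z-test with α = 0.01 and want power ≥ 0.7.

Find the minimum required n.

n = 75

For power 0.7 need Φ(δ − z_{0.01}) = 0.7, so δ = z_{0.01} + z_{0.30} = 2.326 + 0.524 = 2.851.
δ = d·√n ⇒ n = (δ/d)² = (2.851 / 0.33)² = 74.63.
Rounding up, n = 75.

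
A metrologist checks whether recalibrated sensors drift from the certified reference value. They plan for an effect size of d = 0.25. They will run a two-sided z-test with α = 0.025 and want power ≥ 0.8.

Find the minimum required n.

n = 153

For power 0.8 need Φ(δ − z_{0.0125}) = 0.8, so δ = z_{0.0125} + z_{0.20} = 2.241 + 0.842 = 3.083.
(The Φ(−δ − z_{α/2}) term is vanishingly small for δ > 0 and is dropped in the standard sample-size formula.)
δ = d·√n ⇒ n = (δ/d)² = (3.083 / 0.25)² = 152.08.
Round up to the next whole unit.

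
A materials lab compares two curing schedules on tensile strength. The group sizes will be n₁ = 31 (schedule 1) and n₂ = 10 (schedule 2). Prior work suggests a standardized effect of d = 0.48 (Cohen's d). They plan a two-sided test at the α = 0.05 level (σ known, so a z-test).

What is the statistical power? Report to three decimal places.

Noncentrality parameter: δ = d / √(1/n₁ + 1/n₂) = 0.48 / √(1/31 + 1/10) = 1.3199
Two-sided α = 0.05 → critical value z_{0.025} = 1.960.
Power = Φ(δ − 1.960) + Φ(−δ − 1.960) = Φ(-0.640) + Φ(-3.280) = 0.2611 + 0.0005 = 0.2616.

Power ≈ 0.262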